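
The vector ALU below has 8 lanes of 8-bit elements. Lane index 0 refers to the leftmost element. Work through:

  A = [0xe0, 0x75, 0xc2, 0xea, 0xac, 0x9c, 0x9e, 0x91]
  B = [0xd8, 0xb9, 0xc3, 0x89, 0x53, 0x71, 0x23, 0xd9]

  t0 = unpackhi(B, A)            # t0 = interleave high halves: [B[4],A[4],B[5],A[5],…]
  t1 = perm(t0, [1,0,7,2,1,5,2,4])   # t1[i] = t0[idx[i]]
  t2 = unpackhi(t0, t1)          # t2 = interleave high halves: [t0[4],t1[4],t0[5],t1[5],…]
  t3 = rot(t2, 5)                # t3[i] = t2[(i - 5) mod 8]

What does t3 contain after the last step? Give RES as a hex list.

RES = [ 0x9e  0xd9  0x71  0x91  0x23  0x23  0xac  0x9e ]

  t0: 53 ac 71 9c 23 9e d9 91
  t1: ac 53 91 71 ac 9e 71 23
  t2: 23 ac 9e 9e d9 71 91 23
  t3: 9e d9 71 91 23 23 ac 9e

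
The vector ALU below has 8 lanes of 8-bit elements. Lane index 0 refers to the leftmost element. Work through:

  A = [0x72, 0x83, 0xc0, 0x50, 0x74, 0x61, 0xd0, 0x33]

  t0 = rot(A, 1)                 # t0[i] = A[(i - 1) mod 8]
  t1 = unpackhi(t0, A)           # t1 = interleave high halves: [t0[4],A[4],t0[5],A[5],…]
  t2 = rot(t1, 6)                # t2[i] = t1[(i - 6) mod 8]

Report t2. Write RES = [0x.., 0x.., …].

t0 = [0x33, 0x72, 0x83, 0xc0, 0x50, 0x74, 0x61, 0xd0]
t1 = [0x50, 0x74, 0x74, 0x61, 0x61, 0xd0, 0xd0, 0x33]
t2 = [0x74, 0x61, 0x61, 0xd0, 0xd0, 0x33, 0x50, 0x74]

RES = [ 0x74  0x61  0x61  0xd0  0xd0  0x33  0x50  0x74 ]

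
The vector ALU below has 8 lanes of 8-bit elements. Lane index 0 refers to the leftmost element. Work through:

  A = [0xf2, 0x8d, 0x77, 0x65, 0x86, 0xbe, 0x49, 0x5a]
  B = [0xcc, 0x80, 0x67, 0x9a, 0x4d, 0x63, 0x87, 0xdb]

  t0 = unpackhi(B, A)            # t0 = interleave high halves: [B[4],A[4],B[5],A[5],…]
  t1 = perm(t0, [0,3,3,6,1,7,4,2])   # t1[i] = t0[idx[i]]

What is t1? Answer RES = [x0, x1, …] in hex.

t0 = [0x4d, 0x86, 0x63, 0xbe, 0x87, 0x49, 0xdb, 0x5a]
t1 = [0x4d, 0xbe, 0xbe, 0xdb, 0x86, 0x5a, 0x87, 0x63]

RES = [0x4d, 0xbe, 0xbe, 0xdb, 0x86, 0x5a, 0x87, 0x63]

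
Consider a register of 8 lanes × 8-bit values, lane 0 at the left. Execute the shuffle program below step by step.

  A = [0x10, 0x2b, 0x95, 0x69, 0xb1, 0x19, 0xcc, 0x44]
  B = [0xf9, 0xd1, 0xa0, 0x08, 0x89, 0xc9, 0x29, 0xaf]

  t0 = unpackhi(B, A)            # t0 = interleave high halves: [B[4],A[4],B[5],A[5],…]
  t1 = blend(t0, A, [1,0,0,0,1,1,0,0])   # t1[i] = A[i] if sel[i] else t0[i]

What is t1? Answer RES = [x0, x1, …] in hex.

RES = [ 0x10  0xb1  0xc9  0x19  0xb1  0x19  0xaf  0x44 ]

t0 = [0x89, 0xb1, 0xc9, 0x19, 0x29, 0xcc, 0xaf, 0x44]
t1 = [0x10, 0xb1, 0xc9, 0x19, 0xb1, 0x19, 0xaf, 0x44]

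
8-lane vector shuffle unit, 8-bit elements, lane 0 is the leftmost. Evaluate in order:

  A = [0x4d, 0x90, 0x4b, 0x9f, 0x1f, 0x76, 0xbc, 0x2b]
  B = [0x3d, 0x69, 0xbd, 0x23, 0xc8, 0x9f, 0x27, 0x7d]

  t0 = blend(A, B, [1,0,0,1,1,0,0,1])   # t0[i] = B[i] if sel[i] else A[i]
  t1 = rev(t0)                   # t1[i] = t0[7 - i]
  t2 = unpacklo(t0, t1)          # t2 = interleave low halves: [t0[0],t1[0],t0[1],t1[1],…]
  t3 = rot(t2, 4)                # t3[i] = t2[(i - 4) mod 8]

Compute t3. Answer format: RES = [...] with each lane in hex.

  t0: 3d 90 4b 23 c8 76 bc 7d
  t1: 7d bc 76 c8 23 4b 90 3d
  t2: 3d 7d 90 bc 4b 76 23 c8
  t3: 4b 76 23 c8 3d 7d 90 bc

RES = [0x4b, 0x76, 0x23, 0xc8, 0x3d, 0x7d, 0x90, 0xbc]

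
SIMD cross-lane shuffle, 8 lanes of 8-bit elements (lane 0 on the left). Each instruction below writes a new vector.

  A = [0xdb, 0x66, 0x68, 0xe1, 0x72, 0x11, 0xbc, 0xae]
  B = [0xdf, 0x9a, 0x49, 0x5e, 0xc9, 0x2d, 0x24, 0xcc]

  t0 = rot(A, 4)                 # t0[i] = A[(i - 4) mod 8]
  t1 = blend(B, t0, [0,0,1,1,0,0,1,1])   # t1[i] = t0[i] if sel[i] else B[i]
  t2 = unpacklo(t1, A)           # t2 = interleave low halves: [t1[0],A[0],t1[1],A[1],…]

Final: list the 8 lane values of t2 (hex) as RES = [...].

RES = [0xdf, 0xdb, 0x9a, 0x66, 0xbc, 0x68, 0xae, 0xe1]

→ t0 |72|11|bc|ae|db|66|68|e1|
→ t1 |df|9a|bc|ae|c9|2d|68|e1|
→ t2 |df|db|9a|66|bc|68|ae|e1|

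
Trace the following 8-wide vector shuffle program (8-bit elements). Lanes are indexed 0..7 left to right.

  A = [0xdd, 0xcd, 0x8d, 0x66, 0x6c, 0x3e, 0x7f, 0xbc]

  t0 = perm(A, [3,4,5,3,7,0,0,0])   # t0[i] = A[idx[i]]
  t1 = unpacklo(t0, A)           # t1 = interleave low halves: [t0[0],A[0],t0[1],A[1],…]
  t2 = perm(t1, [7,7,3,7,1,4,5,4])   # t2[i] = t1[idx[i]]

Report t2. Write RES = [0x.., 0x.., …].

RES = [ 0x66  0x66  0xcd  0x66  0xdd  0x3e  0x8d  0x3e ]

  t0: 66 6c 3e 66 bc dd dd dd
  t1: 66 dd 6c cd 3e 8d 66 66
  t2: 66 66 cd 66 dd 3e 8d 3e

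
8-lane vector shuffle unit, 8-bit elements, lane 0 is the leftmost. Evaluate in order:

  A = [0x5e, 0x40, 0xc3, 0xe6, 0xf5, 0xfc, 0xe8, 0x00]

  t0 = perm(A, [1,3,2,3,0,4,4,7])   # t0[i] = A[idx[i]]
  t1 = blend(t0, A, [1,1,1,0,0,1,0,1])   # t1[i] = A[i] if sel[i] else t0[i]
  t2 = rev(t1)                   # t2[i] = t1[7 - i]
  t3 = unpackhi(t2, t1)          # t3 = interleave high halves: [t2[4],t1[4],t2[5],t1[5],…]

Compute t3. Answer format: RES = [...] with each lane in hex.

RES = [ 0xe6  0x5e  0xc3  0xfc  0x40  0xf5  0x5e  0x00 ]

  t0: 40 e6 c3 e6 5e f5 f5 00
  t1: 5e 40 c3 e6 5e fc f5 00
  t2: 00 f5 fc 5e e6 c3 40 5e
  t3: e6 5e c3 fc 40 f5 5e 00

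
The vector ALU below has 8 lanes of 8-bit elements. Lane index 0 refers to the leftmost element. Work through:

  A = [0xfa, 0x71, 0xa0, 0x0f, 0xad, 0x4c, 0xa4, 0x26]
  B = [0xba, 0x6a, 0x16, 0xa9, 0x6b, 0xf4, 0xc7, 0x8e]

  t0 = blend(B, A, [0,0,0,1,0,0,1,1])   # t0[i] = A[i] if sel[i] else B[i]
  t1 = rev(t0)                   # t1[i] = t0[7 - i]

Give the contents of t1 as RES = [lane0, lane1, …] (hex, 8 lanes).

t0 = [0xba, 0x6a, 0x16, 0x0f, 0x6b, 0xf4, 0xa4, 0x26]
t1 = [0x26, 0xa4, 0xf4, 0x6b, 0x0f, 0x16, 0x6a, 0xba]

RES = [0x26, 0xa4, 0xf4, 0x6b, 0x0f, 0x16, 0x6a, 0xba]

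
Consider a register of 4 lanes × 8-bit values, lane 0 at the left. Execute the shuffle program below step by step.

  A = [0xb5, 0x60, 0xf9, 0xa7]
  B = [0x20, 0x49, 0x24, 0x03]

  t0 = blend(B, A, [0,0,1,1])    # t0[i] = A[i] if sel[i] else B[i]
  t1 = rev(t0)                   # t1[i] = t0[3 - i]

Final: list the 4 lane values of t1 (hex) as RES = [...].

  t0: 20 49 f9 a7
  t1: a7 f9 49 20

RES = [0xa7, 0xf9, 0x49, 0x20]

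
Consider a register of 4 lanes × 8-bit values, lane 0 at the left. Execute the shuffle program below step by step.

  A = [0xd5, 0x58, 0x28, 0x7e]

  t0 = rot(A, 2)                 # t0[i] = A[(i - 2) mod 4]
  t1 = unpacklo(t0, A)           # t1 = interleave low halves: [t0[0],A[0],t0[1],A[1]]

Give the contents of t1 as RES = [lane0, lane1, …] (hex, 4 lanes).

RES = [ 0x28  0xd5  0x7e  0x58 ]

→ t0 |28|7e|d5|58|
→ t1 |28|d5|7e|58|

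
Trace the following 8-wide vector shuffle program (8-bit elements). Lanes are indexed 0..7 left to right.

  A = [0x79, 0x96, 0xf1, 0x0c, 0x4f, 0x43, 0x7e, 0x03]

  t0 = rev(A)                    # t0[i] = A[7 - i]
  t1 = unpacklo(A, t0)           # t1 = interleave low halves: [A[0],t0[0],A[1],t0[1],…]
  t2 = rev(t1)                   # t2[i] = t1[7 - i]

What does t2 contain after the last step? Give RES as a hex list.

RES = [ 0x4f  0x0c  0x43  0xf1  0x7e  0x96  0x03  0x79 ]

→ t0 |03|7e|43|4f|0c|f1|96|79|
→ t1 |79|03|96|7e|f1|43|0c|4f|
→ t2 |4f|0c|43|f1|7e|96|03|79|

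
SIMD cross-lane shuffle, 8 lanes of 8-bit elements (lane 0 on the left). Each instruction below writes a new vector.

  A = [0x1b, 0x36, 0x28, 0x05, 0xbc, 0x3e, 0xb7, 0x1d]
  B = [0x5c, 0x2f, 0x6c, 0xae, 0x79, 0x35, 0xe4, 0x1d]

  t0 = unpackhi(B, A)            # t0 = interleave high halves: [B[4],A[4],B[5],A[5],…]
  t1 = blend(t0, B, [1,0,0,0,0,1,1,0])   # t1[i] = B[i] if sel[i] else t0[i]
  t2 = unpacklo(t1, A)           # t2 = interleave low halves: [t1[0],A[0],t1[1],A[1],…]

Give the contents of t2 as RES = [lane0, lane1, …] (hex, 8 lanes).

t0 = [0x79, 0xbc, 0x35, 0x3e, 0xe4, 0xb7, 0x1d, 0x1d]
t1 = [0x5c, 0xbc, 0x35, 0x3e, 0xe4, 0x35, 0xe4, 0x1d]
t2 = [0x5c, 0x1b, 0xbc, 0x36, 0x35, 0x28, 0x3e, 0x05]

RES = [ 0x5c  0x1b  0xbc  0x36  0x35  0x28  0x3e  0x05 ]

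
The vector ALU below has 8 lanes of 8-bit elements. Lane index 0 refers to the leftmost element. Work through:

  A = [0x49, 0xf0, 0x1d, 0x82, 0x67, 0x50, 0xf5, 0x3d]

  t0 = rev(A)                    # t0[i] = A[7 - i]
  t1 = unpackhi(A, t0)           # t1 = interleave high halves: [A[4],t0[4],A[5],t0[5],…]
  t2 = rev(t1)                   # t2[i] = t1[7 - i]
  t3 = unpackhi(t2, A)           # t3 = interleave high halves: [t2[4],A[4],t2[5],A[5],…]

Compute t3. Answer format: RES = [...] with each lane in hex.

→ t0 |3d|f5|50|67|82|1d|f0|49|
→ t1 |67|82|50|1d|f5|f0|3d|49|
→ t2 |49|3d|f0|f5|1d|50|82|67|
→ t3 |1d|67|50|50|82|f5|67|3d|

RES = [ 0x1d  0x67  0x50  0x50  0x82  0xf5  0x67  0x3d ]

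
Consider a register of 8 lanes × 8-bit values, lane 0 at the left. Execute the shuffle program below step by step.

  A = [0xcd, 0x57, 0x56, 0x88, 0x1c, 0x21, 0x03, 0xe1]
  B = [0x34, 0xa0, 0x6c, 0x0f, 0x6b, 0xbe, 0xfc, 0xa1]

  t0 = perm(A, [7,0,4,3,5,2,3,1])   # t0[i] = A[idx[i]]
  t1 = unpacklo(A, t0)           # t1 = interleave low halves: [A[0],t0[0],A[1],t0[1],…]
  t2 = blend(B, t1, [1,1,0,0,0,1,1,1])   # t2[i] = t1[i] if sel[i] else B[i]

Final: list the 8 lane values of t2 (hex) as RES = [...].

RES = [ 0xcd  0xe1  0x6c  0x0f  0x6b  0x1c  0x88  0x88 ]

→ t0 |e1|cd|1c|88|21|56|88|57|
→ t1 |cd|e1|57|cd|56|1c|88|88|
→ t2 |cd|e1|6c|0f|6b|1c|88|88|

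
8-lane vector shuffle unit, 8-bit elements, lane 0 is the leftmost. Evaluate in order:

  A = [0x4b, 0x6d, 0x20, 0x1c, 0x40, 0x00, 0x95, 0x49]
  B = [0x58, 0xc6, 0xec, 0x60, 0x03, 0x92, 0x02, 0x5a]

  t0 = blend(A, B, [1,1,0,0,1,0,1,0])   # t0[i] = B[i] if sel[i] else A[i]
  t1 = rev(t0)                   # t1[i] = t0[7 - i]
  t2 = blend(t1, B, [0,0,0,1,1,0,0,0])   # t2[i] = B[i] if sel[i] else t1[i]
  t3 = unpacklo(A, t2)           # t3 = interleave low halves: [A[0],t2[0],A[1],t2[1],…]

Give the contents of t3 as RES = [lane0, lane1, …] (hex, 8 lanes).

t0 = [0x58, 0xc6, 0x20, 0x1c, 0x03, 0x00, 0x02, 0x49]
t1 = [0x49, 0x02, 0x00, 0x03, 0x1c, 0x20, 0xc6, 0x58]
t2 = [0x49, 0x02, 0x00, 0x60, 0x03, 0x20, 0xc6, 0x58]
t3 = [0x4b, 0x49, 0x6d, 0x02, 0x20, 0x00, 0x1c, 0x60]

RES = [ 0x4b  0x49  0x6d  0x02  0x20  0x00  0x1c  0x60 ]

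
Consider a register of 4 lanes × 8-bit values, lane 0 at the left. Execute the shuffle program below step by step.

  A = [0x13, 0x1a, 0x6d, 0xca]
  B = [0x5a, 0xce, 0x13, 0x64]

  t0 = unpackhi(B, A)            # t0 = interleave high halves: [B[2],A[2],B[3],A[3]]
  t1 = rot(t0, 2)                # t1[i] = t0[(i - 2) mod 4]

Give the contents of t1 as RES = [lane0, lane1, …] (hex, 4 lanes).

RES = [ 0x64  0xca  0x13  0x6d ]

→ t0 |13|6d|64|ca|
→ t1 |64|ca|13|6d|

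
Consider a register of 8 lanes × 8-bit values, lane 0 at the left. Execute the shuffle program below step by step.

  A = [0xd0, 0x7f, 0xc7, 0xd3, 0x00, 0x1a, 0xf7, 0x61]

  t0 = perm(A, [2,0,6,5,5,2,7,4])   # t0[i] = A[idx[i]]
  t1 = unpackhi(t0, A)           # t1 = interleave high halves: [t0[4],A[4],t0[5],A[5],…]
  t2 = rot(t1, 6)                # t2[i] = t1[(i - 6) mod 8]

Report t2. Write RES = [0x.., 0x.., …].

RES = [0xc7, 0x1a, 0x61, 0xf7, 0x00, 0x61, 0x1a, 0x00]

  t0: c7 d0 f7 1a 1a c7 61 00
  t1: 1a 00 c7 1a 61 f7 00 61
  t2: c7 1a 61 f7 00 61 1a 00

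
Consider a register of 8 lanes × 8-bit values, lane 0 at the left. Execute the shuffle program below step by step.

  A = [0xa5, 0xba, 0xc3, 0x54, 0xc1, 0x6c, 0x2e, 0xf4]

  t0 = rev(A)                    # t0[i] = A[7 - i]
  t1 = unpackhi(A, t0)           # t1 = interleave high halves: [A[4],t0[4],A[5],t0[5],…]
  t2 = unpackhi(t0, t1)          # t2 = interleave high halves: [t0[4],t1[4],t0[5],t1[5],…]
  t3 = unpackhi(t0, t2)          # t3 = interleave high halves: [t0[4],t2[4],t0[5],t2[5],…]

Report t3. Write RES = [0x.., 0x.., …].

RES = [0x54, 0xba, 0xc3, 0xf4, 0xba, 0xa5, 0xa5, 0xa5]

→ t0 |f4|2e|6c|c1|54|c3|ba|a5|
→ t1 |c1|54|6c|c3|2e|ba|f4|a5|
→ t2 |54|2e|c3|ba|ba|f4|a5|a5|
→ t3 |54|ba|c3|f4|ba|a5|a5|a5|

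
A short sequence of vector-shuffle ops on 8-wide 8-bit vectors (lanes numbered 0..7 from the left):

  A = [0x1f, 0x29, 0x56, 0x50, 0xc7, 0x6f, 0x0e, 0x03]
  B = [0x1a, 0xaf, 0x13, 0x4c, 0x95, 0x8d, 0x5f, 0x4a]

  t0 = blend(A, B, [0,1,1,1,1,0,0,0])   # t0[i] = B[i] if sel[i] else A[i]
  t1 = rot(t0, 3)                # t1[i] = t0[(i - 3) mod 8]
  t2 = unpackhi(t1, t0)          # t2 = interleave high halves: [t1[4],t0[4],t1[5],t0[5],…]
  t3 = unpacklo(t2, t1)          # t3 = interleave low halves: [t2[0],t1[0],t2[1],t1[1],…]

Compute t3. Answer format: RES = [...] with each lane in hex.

t0 = [0x1f, 0xaf, 0x13, 0x4c, 0x95, 0x6f, 0x0e, 0x03]
t1 = [0x6f, 0x0e, 0x03, 0x1f, 0xaf, 0x13, 0x4c, 0x95]
t2 = [0xaf, 0x95, 0x13, 0x6f, 0x4c, 0x0e, 0x95, 0x03]
t3 = [0xaf, 0x6f, 0x95, 0x0e, 0x13, 0x03, 0x6f, 0x1f]

RES = [ 0xaf  0x6f  0x95  0x0e  0x13  0x03  0x6f  0x1f ]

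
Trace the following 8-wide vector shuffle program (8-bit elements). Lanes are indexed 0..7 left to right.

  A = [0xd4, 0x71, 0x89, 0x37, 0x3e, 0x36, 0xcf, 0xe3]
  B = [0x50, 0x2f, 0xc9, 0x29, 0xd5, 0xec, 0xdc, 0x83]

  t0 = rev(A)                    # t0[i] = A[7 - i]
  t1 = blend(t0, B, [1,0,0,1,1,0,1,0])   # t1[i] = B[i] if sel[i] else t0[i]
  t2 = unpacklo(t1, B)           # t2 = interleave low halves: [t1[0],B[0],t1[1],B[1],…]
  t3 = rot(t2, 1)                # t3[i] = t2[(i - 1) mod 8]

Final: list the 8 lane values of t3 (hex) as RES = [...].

RES = [ 0x29  0x50  0x50  0xcf  0x2f  0x36  0xc9  0x29 ]

  t0: e3 cf 36 3e 37 89 71 d4
  t1: 50 cf 36 29 d5 89 dc d4
  t2: 50 50 cf 2f 36 c9 29 29
  t3: 29 50 50 cf 2f 36 c9 29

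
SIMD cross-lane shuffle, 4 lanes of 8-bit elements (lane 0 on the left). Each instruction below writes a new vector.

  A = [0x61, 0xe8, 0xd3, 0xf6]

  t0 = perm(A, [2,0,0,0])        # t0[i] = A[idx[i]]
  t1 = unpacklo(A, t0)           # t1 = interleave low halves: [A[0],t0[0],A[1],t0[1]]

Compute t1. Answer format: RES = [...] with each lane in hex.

RES = [ 0x61  0xd3  0xe8  0x61 ]

  t0: d3 61 61 61
  t1: 61 d3 e8 61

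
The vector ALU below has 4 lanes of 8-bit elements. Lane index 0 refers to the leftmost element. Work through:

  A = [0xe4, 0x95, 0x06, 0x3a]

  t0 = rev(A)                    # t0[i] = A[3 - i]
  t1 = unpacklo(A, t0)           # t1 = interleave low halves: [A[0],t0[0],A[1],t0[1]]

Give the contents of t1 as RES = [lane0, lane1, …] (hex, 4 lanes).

RES = [0xe4, 0x3a, 0x95, 0x06]

t0 = [0x3a, 0x06, 0x95, 0xe4]
t1 = [0xe4, 0x3a, 0x95, 0x06]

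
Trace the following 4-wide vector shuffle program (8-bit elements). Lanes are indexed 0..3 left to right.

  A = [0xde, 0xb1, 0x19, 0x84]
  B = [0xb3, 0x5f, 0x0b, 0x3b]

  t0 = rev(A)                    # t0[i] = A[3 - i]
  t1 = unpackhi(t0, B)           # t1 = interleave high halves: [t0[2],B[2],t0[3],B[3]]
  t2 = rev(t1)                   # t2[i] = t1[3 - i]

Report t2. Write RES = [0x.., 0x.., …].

RES = [ 0x3b  0xde  0x0b  0xb1 ]

t0 = [0x84, 0x19, 0xb1, 0xde]
t1 = [0xb1, 0x0b, 0xde, 0x3b]
t2 = [0x3b, 0xde, 0x0b, 0xb1]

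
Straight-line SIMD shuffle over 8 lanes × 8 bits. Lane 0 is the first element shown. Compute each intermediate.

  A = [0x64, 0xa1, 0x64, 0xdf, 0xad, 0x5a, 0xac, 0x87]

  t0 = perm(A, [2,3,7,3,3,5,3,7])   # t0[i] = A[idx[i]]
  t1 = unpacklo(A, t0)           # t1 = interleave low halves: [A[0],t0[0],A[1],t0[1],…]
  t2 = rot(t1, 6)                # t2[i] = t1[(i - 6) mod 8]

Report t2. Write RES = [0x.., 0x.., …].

RES = [0xa1, 0xdf, 0x64, 0x87, 0xdf, 0xdf, 0x64, 0x64]

→ t0 |64|df|87|df|df|5a|df|87|
→ t1 |64|64|a1|df|64|87|df|df|
→ t2 |a1|df|64|87|df|df|64|64|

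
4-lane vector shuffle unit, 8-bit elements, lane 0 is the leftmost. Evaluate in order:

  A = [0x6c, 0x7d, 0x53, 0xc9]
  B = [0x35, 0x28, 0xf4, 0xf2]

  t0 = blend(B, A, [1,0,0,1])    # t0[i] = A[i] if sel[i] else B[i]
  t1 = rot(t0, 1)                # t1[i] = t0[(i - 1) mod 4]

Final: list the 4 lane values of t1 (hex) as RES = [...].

RES = [0xc9, 0x6c, 0x28, 0xf4]

  t0: 6c 28 f4 c9
  t1: c9 6c 28 f4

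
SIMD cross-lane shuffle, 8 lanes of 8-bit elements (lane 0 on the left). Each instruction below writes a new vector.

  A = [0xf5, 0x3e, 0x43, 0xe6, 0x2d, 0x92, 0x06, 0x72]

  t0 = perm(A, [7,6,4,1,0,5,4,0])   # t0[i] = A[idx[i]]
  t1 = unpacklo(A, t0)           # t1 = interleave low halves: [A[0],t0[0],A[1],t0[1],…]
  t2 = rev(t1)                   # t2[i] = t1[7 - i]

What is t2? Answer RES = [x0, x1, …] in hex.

RES = [ 0x3e  0xe6  0x2d  0x43  0x06  0x3e  0x72  0xf5 ]

t0 = [0x72, 0x06, 0x2d, 0x3e, 0xf5, 0x92, 0x2d, 0xf5]
t1 = [0xf5, 0x72, 0x3e, 0x06, 0x43, 0x2d, 0xe6, 0x3e]
t2 = [0x3e, 0xe6, 0x2d, 0x43, 0x06, 0x3e, 0x72, 0xf5]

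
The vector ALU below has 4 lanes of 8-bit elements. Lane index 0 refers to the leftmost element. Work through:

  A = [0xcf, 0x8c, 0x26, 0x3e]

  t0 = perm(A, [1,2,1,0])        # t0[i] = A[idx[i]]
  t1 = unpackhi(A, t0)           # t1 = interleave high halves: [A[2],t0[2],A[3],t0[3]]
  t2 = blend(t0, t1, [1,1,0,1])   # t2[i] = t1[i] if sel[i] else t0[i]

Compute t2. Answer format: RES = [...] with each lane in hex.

t0 = [0x8c, 0x26, 0x8c, 0xcf]
t1 = [0x26, 0x8c, 0x3e, 0xcf]
t2 = [0x26, 0x8c, 0x8c, 0xcf]

RES = [0x26, 0x8c, 0x8c, 0xcf]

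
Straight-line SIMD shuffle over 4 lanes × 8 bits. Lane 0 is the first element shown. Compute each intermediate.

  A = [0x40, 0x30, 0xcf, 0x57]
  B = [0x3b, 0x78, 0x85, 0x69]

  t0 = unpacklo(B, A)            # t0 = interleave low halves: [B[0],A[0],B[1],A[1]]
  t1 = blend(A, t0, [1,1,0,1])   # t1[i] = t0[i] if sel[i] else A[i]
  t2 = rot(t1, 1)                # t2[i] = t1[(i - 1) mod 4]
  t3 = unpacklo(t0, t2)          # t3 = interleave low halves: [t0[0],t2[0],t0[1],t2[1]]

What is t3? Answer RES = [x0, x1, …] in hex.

RES = [0x3b, 0x30, 0x40, 0x3b]

t0 = [0x3b, 0x40, 0x78, 0x30]
t1 = [0x3b, 0x40, 0xcf, 0x30]
t2 = [0x30, 0x3b, 0x40, 0xcf]
t3 = [0x3b, 0x30, 0x40, 0x3b]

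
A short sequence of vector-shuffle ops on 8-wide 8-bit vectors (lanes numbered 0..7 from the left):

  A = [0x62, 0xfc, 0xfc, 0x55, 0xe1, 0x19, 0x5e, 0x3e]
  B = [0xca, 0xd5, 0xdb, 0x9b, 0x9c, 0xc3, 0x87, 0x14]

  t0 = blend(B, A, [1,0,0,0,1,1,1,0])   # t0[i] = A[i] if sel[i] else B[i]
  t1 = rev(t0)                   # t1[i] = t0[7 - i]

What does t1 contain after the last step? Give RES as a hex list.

RES = [ 0x14  0x5e  0x19  0xe1  0x9b  0xdb  0xd5  0x62 ]

t0 = [0x62, 0xd5, 0xdb, 0x9b, 0xe1, 0x19, 0x5e, 0x14]
t1 = [0x14, 0x5e, 0x19, 0xe1, 0x9b, 0xdb, 0xd5, 0x62]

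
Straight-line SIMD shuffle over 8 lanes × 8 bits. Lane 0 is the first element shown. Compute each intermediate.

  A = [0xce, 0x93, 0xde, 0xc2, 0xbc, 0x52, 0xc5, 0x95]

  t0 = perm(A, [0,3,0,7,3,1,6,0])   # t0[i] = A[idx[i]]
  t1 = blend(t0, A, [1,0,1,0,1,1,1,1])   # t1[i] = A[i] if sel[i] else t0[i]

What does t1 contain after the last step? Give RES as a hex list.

  t0: ce c2 ce 95 c2 93 c5 ce
  t1: ce c2 de 95 bc 52 c5 95

RES = [ 0xce  0xc2  0xde  0x95  0xbc  0x52  0xc5  0x95 ]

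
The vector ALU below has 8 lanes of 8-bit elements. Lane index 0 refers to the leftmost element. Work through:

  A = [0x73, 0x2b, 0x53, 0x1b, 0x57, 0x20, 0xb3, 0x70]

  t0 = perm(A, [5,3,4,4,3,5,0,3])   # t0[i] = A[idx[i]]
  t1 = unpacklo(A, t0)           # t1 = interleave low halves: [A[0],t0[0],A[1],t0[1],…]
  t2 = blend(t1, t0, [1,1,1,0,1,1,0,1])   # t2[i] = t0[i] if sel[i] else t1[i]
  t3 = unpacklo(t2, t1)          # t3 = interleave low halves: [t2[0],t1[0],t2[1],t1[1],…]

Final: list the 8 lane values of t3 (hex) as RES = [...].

RES = [0x20, 0x73, 0x1b, 0x20, 0x57, 0x2b, 0x1b, 0x1b]

  t0: 20 1b 57 57 1b 20 73 1b
  t1: 73 20 2b 1b 53 57 1b 57
  t2: 20 1b 57 1b 1b 20 1b 1b
  t3: 20 73 1b 20 57 2b 1b 1b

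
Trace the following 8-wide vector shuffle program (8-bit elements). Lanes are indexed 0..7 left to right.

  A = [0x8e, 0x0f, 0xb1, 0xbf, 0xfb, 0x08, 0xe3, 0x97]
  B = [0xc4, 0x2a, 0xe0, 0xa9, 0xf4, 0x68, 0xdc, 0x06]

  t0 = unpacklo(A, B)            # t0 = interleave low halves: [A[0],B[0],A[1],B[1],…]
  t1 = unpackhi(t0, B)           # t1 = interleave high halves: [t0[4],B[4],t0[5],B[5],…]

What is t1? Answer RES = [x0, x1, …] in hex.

RES = [0xb1, 0xf4, 0xe0, 0x68, 0xbf, 0xdc, 0xa9, 0x06]

  t0: 8e c4 0f 2a b1 e0 bf a9
  t1: b1 f4 e0 68 bf dc a9 06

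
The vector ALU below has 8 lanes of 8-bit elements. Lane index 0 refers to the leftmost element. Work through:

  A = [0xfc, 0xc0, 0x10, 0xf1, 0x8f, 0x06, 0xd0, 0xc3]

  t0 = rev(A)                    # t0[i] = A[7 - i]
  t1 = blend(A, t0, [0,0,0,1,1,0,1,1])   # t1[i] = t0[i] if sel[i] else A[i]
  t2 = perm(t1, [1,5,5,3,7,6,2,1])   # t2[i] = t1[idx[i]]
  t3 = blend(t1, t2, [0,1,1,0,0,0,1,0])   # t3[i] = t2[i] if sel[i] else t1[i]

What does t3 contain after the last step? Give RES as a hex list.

t0 = [0xc3, 0xd0, 0x06, 0x8f, 0xf1, 0x10, 0xc0, 0xfc]
t1 = [0xfc, 0xc0, 0x10, 0x8f, 0xf1, 0x06, 0xc0, 0xfc]
t2 = [0xc0, 0x06, 0x06, 0x8f, 0xfc, 0xc0, 0x10, 0xc0]
t3 = [0xfc, 0x06, 0x06, 0x8f, 0xf1, 0x06, 0x10, 0xfc]

RES = [0xfc, 0x06, 0x06, 0x8f, 0xf1, 0x06, 0x10, 0xfc]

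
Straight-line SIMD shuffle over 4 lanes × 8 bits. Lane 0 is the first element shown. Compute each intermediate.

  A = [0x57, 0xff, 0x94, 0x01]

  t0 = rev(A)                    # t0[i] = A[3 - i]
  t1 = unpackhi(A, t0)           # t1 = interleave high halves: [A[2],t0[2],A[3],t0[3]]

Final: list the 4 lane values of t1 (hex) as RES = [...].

RES = [ 0x94  0xff  0x01  0x57 ]

  t0: 01 94 ff 57
  t1: 94 ff 01 57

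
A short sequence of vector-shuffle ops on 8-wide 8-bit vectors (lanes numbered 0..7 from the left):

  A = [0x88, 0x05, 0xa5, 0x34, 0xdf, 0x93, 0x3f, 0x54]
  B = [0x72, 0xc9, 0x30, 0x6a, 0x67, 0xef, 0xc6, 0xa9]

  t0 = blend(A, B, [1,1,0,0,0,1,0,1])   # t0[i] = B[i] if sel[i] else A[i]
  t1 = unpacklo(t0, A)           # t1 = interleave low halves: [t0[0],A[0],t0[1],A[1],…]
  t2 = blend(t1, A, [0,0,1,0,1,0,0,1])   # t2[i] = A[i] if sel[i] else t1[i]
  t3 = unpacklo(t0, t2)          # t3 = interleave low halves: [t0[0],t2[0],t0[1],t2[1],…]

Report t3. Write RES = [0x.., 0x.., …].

RES = [0x72, 0x72, 0xc9, 0x88, 0xa5, 0xa5, 0x34, 0x05]

→ t0 |72|c9|a5|34|df|ef|3f|a9|
→ t1 |72|88|c9|05|a5|a5|34|34|
→ t2 |72|88|a5|05|df|a5|34|54|
→ t3 |72|72|c9|88|a5|a5|34|05|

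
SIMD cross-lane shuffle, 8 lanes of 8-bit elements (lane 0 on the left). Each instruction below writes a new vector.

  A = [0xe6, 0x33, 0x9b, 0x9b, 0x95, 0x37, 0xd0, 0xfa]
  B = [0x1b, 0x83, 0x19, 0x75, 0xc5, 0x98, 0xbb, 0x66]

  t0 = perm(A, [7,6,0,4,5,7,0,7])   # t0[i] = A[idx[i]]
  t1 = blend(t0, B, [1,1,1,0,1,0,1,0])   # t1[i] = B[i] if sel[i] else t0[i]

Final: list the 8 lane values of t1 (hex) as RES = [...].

RES = [ 0x1b  0x83  0x19  0x95  0xc5  0xfa  0xbb  0xfa ]

t0 = [0xfa, 0xd0, 0xe6, 0x95, 0x37, 0xfa, 0xe6, 0xfa]
t1 = [0x1b, 0x83, 0x19, 0x95, 0xc5, 0xfa, 0xbb, 0xfa]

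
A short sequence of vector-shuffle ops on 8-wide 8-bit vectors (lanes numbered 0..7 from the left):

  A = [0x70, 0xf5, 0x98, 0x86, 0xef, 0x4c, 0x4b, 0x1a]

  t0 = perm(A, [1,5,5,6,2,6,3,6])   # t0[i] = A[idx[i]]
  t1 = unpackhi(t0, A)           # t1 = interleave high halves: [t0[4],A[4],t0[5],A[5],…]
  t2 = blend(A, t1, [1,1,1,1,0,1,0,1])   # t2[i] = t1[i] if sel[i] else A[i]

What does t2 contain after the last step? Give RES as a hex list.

t0 = [0xf5, 0x4c, 0x4c, 0x4b, 0x98, 0x4b, 0x86, 0x4b]
t1 = [0x98, 0xef, 0x4b, 0x4c, 0x86, 0x4b, 0x4b, 0x1a]
t2 = [0x98, 0xef, 0x4b, 0x4c, 0xef, 0x4b, 0x4b, 0x1a]

RES = [0x98, 0xef, 0x4b, 0x4c, 0xef, 0x4b, 0x4b, 0x1a]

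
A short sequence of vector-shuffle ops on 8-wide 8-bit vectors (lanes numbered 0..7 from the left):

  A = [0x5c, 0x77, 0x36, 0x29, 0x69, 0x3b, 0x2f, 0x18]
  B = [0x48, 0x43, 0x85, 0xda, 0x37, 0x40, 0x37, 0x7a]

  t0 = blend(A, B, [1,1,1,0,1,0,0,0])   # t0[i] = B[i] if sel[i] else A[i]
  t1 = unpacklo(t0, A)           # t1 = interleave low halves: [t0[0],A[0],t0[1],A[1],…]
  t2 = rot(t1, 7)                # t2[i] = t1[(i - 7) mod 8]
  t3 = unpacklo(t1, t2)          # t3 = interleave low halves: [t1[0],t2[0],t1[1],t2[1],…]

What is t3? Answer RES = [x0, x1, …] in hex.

RES = [0x48, 0x5c, 0x5c, 0x43, 0x43, 0x77, 0x77, 0x85]

t0 = [0x48, 0x43, 0x85, 0x29, 0x37, 0x3b, 0x2f, 0x18]
t1 = [0x48, 0x5c, 0x43, 0x77, 0x85, 0x36, 0x29, 0x29]
t2 = [0x5c, 0x43, 0x77, 0x85, 0x36, 0x29, 0x29, 0x48]
t3 = [0x48, 0x5c, 0x5c, 0x43, 0x43, 0x77, 0x77, 0x85]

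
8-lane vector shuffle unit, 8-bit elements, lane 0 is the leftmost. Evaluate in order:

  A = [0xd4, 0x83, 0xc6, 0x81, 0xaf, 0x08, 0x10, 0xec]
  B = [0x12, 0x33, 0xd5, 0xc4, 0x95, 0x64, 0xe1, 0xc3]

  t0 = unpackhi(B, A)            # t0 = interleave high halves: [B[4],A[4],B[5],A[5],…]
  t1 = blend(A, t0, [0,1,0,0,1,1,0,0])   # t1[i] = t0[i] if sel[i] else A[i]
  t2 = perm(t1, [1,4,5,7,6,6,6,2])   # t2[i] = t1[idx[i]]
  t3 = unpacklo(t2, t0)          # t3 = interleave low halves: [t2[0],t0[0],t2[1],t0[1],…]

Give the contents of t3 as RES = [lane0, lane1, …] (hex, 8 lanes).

RES = [ 0xaf  0x95  0xe1  0xaf  0x10  0x64  0xec  0x08 ]

  t0: 95 af 64 08 e1 10 c3 ec
  t1: d4 af c6 81 e1 10 10 ec
  t2: af e1 10 ec 10 10 10 c6
  t3: af 95 e1 af 10 64 ec 08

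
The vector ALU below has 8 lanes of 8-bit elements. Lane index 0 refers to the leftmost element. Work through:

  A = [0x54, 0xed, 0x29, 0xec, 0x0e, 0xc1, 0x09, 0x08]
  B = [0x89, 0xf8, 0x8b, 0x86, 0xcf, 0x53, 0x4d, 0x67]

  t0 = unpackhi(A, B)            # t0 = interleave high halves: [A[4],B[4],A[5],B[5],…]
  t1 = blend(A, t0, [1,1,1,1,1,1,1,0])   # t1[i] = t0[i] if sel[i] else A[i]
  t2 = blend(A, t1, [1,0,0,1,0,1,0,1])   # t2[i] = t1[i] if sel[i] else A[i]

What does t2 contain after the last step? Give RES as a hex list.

RES = [ 0x0e  0xed  0x29  0x53  0x0e  0x4d  0x09  0x08 ]

t0 = [0x0e, 0xcf, 0xc1, 0x53, 0x09, 0x4d, 0x08, 0x67]
t1 = [0x0e, 0xcf, 0xc1, 0x53, 0x09, 0x4d, 0x08, 0x08]
t2 = [0x0e, 0xed, 0x29, 0x53, 0x0e, 0x4d, 0x09, 0x08]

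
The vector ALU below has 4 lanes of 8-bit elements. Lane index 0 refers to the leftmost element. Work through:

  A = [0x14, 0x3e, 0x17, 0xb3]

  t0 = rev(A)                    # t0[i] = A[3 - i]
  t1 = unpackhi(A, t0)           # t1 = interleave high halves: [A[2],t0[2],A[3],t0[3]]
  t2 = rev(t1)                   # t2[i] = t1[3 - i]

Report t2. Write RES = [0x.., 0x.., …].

RES = [ 0x14  0xb3  0x3e  0x17 ]

→ t0 |b3|17|3e|14|
→ t1 |17|3e|b3|14|
→ t2 |14|b3|3e|17|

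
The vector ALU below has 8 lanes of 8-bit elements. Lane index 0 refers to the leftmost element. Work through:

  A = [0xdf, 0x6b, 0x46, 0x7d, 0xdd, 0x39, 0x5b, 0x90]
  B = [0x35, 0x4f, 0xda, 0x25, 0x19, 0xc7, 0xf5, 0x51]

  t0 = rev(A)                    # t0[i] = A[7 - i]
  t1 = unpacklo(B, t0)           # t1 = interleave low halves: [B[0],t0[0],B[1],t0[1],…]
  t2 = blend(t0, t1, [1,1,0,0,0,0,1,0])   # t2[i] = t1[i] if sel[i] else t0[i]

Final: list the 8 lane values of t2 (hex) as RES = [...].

RES = [ 0x35  0x90  0x39  0xdd  0x7d  0x46  0x25  0xdf ]

t0 = [0x90, 0x5b, 0x39, 0xdd, 0x7d, 0x46, 0x6b, 0xdf]
t1 = [0x35, 0x90, 0x4f, 0x5b, 0xda, 0x39, 0x25, 0xdd]
t2 = [0x35, 0x90, 0x39, 0xdd, 0x7d, 0x46, 0x25, 0xdf]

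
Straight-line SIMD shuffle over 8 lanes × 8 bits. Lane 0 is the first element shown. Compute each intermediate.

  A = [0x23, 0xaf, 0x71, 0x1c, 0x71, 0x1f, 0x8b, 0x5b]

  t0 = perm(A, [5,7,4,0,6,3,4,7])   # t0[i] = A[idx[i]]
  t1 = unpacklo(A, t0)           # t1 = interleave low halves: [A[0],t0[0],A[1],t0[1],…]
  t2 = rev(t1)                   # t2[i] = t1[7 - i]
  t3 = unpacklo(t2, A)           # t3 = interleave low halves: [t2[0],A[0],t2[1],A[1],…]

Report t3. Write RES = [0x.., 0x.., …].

t0 = [0x1f, 0x5b, 0x71, 0x23, 0x8b, 0x1c, 0x71, 0x5b]
t1 = [0x23, 0x1f, 0xaf, 0x5b, 0x71, 0x71, 0x1c, 0x23]
t2 = [0x23, 0x1c, 0x71, 0x71, 0x5b, 0xaf, 0x1f, 0x23]
t3 = [0x23, 0x23, 0x1c, 0xaf, 0x71, 0x71, 0x71, 0x1c]

RES = [0x23, 0x23, 0x1c, 0xaf, 0x71, 0x71, 0x71, 0x1c]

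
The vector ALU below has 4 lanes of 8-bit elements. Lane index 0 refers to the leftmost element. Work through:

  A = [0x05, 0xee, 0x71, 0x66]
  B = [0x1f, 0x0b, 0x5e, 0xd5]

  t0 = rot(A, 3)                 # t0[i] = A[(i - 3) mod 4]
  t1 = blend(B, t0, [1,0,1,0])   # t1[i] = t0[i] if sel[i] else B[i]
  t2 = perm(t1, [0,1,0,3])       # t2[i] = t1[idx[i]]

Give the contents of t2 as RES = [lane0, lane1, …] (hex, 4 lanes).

  t0: ee 71 66 05
  t1: ee 0b 66 d5
  t2: ee 0b ee d5

RES = [ 0xee  0x0b  0xee  0xd5 ]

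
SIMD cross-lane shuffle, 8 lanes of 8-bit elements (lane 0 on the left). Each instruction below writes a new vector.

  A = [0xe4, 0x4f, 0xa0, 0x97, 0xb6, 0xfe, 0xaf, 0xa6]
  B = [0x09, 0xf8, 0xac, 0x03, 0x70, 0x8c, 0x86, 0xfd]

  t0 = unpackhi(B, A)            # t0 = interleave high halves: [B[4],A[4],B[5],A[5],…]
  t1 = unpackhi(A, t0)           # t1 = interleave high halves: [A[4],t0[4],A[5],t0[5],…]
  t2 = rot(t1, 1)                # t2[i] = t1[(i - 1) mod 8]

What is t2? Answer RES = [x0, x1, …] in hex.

RES = [ 0xa6  0xb6  0x86  0xfe  0xaf  0xaf  0xfd  0xa6 ]

  t0: 70 b6 8c fe 86 af fd a6
  t1: b6 86 fe af af fd a6 a6
  t2: a6 b6 86 fe af af fd a6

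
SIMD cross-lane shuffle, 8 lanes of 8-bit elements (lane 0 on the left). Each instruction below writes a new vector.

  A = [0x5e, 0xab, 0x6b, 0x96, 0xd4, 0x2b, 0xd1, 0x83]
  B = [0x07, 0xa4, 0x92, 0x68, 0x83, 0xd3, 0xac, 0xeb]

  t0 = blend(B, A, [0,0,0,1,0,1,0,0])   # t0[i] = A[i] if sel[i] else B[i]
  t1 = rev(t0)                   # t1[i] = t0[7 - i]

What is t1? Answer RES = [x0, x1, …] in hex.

RES = [0xeb, 0xac, 0x2b, 0x83, 0x96, 0x92, 0xa4, 0x07]

  t0: 07 a4 92 96 83 2b ac eb
  t1: eb ac 2b 83 96 92 a4 07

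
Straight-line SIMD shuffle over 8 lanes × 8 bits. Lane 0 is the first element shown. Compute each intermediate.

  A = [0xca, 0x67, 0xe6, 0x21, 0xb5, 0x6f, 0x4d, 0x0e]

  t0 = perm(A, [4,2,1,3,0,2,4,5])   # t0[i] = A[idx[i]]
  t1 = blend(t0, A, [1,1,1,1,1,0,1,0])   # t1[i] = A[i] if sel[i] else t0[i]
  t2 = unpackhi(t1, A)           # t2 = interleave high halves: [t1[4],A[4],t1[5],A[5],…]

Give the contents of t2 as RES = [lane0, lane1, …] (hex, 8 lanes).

  t0: b5 e6 67 21 ca e6 b5 6f
  t1: ca 67 e6 21 b5 e6 4d 6f
  t2: b5 b5 e6 6f 4d 4d 6f 0e

RES = [0xb5, 0xb5, 0xe6, 0x6f, 0x4d, 0x4d, 0x6f, 0x0e]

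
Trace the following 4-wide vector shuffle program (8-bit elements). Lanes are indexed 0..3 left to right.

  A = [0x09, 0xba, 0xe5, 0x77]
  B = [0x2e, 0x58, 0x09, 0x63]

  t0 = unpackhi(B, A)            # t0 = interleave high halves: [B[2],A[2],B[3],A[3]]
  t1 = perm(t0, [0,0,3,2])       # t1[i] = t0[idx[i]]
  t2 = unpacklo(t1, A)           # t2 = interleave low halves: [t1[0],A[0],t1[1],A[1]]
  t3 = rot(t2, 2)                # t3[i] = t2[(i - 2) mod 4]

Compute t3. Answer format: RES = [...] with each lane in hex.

RES = [ 0x09  0xba  0x09  0x09 ]

→ t0 |09|e5|63|77|
→ t1 |09|09|77|63|
→ t2 |09|09|09|ba|
→ t3 |09|ba|09|09|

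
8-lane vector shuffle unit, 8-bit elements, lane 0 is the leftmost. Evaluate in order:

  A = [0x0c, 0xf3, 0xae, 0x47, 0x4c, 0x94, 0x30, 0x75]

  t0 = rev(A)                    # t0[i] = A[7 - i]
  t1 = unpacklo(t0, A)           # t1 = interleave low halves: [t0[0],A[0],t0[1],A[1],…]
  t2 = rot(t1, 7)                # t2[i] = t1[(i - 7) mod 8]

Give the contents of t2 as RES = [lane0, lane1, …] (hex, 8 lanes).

RES = [ 0x0c  0x30  0xf3  0x94  0xae  0x4c  0x47  0x75 ]

t0 = [0x75, 0x30, 0x94, 0x4c, 0x47, 0xae, 0xf3, 0x0c]
t1 = [0x75, 0x0c, 0x30, 0xf3, 0x94, 0xae, 0x4c, 0x47]
t2 = [0x0c, 0x30, 0xf3, 0x94, 0xae, 0x4c, 0x47, 0x75]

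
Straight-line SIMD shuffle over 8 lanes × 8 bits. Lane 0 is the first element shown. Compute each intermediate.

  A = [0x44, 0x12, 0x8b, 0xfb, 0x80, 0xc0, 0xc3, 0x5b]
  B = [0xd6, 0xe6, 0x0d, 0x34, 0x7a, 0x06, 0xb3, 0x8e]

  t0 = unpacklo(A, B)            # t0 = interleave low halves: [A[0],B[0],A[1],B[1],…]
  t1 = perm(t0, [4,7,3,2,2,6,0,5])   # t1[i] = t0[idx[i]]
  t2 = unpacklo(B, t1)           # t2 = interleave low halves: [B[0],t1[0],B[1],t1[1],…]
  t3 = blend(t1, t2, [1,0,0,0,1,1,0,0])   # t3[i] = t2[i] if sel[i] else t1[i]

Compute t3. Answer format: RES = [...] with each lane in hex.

RES = [0xd6, 0x34, 0xe6, 0x12, 0x0d, 0xe6, 0x44, 0x0d]

t0 = [0x44, 0xd6, 0x12, 0xe6, 0x8b, 0x0d, 0xfb, 0x34]
t1 = [0x8b, 0x34, 0xe6, 0x12, 0x12, 0xfb, 0x44, 0x0d]
t2 = [0xd6, 0x8b, 0xe6, 0x34, 0x0d, 0xe6, 0x34, 0x12]
t3 = [0xd6, 0x34, 0xe6, 0x12, 0x0d, 0xe6, 0x44, 0x0d]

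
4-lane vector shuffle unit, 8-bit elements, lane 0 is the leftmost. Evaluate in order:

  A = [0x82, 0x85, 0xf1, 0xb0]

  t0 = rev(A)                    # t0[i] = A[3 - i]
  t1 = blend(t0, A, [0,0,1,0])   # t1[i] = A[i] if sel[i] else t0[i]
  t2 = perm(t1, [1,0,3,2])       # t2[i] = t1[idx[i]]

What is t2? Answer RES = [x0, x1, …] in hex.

RES = [0xf1, 0xb0, 0x82, 0xf1]

→ t0 |b0|f1|85|82|
→ t1 |b0|f1|f1|82|
→ t2 |f1|b0|82|f1|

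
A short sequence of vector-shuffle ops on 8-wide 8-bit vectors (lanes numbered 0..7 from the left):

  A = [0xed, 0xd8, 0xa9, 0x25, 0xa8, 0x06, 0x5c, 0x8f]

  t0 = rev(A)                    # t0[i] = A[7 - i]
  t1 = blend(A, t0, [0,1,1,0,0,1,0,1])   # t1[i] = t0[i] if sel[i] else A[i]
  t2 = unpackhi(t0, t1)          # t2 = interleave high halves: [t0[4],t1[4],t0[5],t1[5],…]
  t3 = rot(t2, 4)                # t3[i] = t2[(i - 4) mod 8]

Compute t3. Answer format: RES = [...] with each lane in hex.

t0 = [0x8f, 0x5c, 0x06, 0xa8, 0x25, 0xa9, 0xd8, 0xed]
t1 = [0xed, 0x5c, 0x06, 0x25, 0xa8, 0xa9, 0x5c, 0xed]
t2 = [0x25, 0xa8, 0xa9, 0xa9, 0xd8, 0x5c, 0xed, 0xed]
t3 = [0xd8, 0x5c, 0xed, 0xed, 0x25, 0xa8, 0xa9, 0xa9]

RES = [ 0xd8  0x5c  0xed  0xed  0x25  0xa8  0xa9  0xa9 ]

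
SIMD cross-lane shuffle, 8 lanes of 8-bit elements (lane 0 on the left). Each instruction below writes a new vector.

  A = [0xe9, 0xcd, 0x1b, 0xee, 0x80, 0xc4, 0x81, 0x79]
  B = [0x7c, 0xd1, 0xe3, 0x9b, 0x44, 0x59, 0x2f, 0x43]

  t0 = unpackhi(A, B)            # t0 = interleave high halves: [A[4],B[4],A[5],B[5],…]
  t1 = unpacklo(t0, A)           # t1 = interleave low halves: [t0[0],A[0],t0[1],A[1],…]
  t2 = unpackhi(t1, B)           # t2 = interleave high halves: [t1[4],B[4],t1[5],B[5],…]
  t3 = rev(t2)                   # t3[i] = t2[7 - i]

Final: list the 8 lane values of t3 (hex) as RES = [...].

RES = [0x43, 0xee, 0x2f, 0x59, 0x59, 0x1b, 0x44, 0xc4]

t0 = [0x80, 0x44, 0xc4, 0x59, 0x81, 0x2f, 0x79, 0x43]
t1 = [0x80, 0xe9, 0x44, 0xcd, 0xc4, 0x1b, 0x59, 0xee]
t2 = [0xc4, 0x44, 0x1b, 0x59, 0x59, 0x2f, 0xee, 0x43]
t3 = [0x43, 0xee, 0x2f, 0x59, 0x59, 0x1b, 0x44, 0xc4]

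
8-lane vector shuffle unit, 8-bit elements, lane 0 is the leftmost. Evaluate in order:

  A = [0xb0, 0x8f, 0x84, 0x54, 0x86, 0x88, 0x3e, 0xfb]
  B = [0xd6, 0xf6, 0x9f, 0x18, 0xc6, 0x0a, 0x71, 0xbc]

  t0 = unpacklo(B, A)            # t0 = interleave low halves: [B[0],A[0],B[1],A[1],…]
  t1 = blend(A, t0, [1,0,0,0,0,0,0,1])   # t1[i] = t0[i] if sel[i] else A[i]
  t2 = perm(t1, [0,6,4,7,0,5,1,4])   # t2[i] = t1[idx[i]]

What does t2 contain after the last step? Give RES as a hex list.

RES = [ 0xd6  0x3e  0x86  0x54  0xd6  0x88  0x8f  0x86 ]

→ t0 |d6|b0|f6|8f|9f|84|18|54|
→ t1 |d6|8f|84|54|86|88|3e|54|
→ t2 |d6|3e|86|54|d6|88|8f|86|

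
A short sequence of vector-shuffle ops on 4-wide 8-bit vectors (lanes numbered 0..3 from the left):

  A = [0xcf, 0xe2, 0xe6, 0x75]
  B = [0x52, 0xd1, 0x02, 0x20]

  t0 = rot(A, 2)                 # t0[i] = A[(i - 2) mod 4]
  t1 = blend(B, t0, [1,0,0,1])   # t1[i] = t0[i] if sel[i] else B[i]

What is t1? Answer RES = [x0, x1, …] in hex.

→ t0 |e6|75|cf|e2|
→ t1 |e6|d1|02|e2|

RES = [0xe6, 0xd1, 0x02, 0xe2]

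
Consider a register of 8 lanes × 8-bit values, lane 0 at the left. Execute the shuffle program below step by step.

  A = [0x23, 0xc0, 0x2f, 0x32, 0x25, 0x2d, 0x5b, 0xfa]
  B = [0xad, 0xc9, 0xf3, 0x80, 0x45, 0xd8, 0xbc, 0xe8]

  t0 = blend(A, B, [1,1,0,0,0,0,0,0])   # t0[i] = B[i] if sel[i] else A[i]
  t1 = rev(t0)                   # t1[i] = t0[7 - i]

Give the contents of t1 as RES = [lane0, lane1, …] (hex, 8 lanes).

RES = [0xfa, 0x5b, 0x2d, 0x25, 0x32, 0x2f, 0xc9, 0xad]

t0 = [0xad, 0xc9, 0x2f, 0x32, 0x25, 0x2d, 0x5b, 0xfa]
t1 = [0xfa, 0x5b, 0x2d, 0x25, 0x32, 0x2f, 0xc9, 0xad]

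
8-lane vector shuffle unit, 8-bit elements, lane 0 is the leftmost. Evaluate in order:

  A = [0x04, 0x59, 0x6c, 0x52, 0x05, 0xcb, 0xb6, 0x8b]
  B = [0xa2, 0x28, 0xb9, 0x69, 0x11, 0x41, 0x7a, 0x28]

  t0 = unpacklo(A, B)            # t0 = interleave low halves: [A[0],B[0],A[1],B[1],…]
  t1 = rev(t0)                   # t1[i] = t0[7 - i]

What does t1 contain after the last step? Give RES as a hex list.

RES = [0x69, 0x52, 0xb9, 0x6c, 0x28, 0x59, 0xa2, 0x04]

t0 = [0x04, 0xa2, 0x59, 0x28, 0x6c, 0xb9, 0x52, 0x69]
t1 = [0x69, 0x52, 0xb9, 0x6c, 0x28, 0x59, 0xa2, 0x04]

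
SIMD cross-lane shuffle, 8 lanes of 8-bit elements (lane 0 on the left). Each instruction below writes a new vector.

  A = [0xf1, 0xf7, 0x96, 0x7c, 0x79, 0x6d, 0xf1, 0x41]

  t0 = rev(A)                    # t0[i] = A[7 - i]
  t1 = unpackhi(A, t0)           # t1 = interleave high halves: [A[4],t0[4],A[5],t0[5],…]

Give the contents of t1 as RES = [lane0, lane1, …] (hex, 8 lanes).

RES = [0x79, 0x7c, 0x6d, 0x96, 0xf1, 0xf7, 0x41, 0xf1]

t0 = [0x41, 0xf1, 0x6d, 0x79, 0x7c, 0x96, 0xf7, 0xf1]
t1 = [0x79, 0x7c, 0x6d, 0x96, 0xf1, 0xf7, 0x41, 0xf1]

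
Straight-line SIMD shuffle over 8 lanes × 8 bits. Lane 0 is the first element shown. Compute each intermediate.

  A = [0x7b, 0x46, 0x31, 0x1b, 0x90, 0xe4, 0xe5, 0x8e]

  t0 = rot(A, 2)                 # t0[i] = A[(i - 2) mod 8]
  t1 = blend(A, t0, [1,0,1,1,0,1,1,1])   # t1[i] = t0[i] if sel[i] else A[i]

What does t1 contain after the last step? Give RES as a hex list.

  t0: e5 8e 7b 46 31 1b 90 e4
  t1: e5 46 7b 46 90 1b 90 e4

RES = [0xe5, 0x46, 0x7b, 0x46, 0x90, 0x1b, 0x90, 0xe4]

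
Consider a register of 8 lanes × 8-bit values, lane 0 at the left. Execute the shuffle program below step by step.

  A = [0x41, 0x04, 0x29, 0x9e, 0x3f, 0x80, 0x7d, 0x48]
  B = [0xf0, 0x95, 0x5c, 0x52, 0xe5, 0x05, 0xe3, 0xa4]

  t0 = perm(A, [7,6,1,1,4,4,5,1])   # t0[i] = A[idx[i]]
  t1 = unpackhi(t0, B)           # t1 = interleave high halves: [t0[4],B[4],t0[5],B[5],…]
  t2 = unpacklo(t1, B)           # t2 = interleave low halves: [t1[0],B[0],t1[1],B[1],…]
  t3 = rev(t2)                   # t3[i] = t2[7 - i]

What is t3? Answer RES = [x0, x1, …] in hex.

  t0: 48 7d 04 04 3f 3f 80 04
  t1: 3f e5 3f 05 80 e3 04 a4
  t2: 3f f0 e5 95 3f 5c 05 52
  t3: 52 05 5c 3f 95 e5 f0 3f

RES = [0x52, 0x05, 0x5c, 0x3f, 0x95, 0xe5, 0xf0, 0x3f]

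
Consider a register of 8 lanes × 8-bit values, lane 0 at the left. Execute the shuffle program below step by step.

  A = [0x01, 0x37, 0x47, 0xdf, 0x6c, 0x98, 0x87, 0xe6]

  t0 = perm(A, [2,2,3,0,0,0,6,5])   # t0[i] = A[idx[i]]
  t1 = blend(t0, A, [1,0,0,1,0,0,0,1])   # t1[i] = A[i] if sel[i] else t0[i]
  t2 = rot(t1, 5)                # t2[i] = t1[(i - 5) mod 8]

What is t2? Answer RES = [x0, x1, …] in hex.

  t0: 47 47 df 01 01 01 87 98
  t1: 01 47 df df 01 01 87 e6
  t2: df 01 01 87 e6 01 47 df

RES = [0xdf, 0x01, 0x01, 0x87, 0xe6, 0x01, 0x47, 0xdf]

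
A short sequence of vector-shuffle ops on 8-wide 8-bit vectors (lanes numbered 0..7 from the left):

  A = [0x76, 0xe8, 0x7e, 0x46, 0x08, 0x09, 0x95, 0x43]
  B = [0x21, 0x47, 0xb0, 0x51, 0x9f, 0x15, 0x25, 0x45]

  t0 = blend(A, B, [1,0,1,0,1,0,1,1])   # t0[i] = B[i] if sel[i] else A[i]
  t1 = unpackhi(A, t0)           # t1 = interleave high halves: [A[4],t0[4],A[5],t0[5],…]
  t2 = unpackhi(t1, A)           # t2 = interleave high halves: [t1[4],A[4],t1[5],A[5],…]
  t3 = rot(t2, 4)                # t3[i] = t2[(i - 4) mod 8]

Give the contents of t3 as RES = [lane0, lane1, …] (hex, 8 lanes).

→ t0 |21|e8|b0|46|9f|09|25|45|
→ t1 |08|9f|09|09|95|25|43|45|
→ t2 |95|08|25|09|43|95|45|43|
→ t3 |43|95|45|43|95|08|25|09|

RES = [0x43, 0x95, 0x45, 0x43, 0x95, 0x08, 0x25, 0x09]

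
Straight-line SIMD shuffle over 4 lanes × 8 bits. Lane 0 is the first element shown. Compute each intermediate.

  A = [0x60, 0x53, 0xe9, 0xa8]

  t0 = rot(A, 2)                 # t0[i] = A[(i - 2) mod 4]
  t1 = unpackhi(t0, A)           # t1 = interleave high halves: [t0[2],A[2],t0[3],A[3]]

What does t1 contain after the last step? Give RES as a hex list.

t0 = [0xe9, 0xa8, 0x60, 0x53]
t1 = [0x60, 0xe9, 0x53, 0xa8]

RES = [0x60, 0xe9, 0x53, 0xa8]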